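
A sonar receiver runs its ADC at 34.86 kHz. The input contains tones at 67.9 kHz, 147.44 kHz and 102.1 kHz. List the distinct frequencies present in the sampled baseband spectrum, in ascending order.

fs/2 = 17.43 kHz.
67.9 kHz mod fs = 33.04 kHz.
33.04 kHz > fs/2 = 17.43 kHz, folds to fs − 33.04 kHz = 1.82 kHz.
147.44 kHz mod fs = 8 kHz.
8 kHz ≤ fs/2 = 17.43 kHz, appears at 8 kHz.
102.1 kHz mod fs = 32.38 kHz.
32.38 kHz > fs/2 = 17.43 kHz, folds to fs − 32.38 kHz = 2.48 kHz.
Distinct values: {1.82 kHz, 2.48 kHz, 8 kHz}.

1.82 kHz, 2.48 kHz, 8 kHz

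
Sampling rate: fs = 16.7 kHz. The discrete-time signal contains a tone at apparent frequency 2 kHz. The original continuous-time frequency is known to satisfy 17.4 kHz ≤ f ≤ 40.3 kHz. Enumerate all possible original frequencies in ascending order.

18.7 kHz, 31.4 kHz, 35.4 kHz

Frequencies that alias to 2 kHz are k·fs ± 2 kHz for integer k ≥ 0.
k=0: 2 kHz.
k=1: 14.7 kHz, 18.7 kHz.
k=2: 31.4 kHz, 35.4 kHz.
k=3: 48.1 kHz, 52.1 kHz.
Within [17.4 kHz, 40.3 kHz]: 18.7 kHz, 31.4 kHz, 35.4 kHz.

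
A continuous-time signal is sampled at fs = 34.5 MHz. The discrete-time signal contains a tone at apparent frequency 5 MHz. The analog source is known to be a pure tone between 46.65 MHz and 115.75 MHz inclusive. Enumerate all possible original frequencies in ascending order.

64 MHz, 74 MHz, 98.5 MHz, 108.5 MHz

Frequencies that alias to 5 MHz are k·fs ± 5 MHz for integer k ≥ 0.
k=0: 5 MHz.
k=1: 29.5 MHz, 39.5 MHz.
k=2: 64 MHz, 74 MHz.
k=3: 98.5 MHz, 108.5 MHz.
k=4: 133 MHz, 143 MHz.
Within [46.65 MHz, 115.75 MHz]: 64 MHz, 74 MHz, 98.5 MHz, 108.5 MHz.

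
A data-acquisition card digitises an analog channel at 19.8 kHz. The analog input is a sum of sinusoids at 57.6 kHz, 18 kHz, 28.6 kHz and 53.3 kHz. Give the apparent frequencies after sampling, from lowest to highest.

1.8 kHz, 6.1 kHz, 8.8 kHz

fs/2 = 9.9 kHz.
57.6 kHz mod fs = 18 kHz.
18 kHz > fs/2 = 9.9 kHz, folds to fs − 18 kHz = 1.8 kHz.
18 kHz > fs/2 = 9.9 kHz, folds to fs − 18 kHz = 1.8 kHz.
28.6 kHz mod fs = 8.8 kHz.
8.8 kHz ≤ fs/2 = 9.9 kHz, appears at 8.8 kHz.
53.3 kHz mod fs = 13.7 kHz.
13.7 kHz > fs/2 = 9.9 kHz, folds to fs − 13.7 kHz = 6.1 kHz.
Distinct values: {1.8 kHz, 6.1 kHz, 8.8 kHz}.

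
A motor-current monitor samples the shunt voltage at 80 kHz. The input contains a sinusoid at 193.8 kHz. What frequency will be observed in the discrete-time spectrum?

193.8 kHz mod fs = 33.8 kHz.
33.8 kHz ≤ fs/2 = 40 kHz, appears at 33.8 kHz.

33.8 kHz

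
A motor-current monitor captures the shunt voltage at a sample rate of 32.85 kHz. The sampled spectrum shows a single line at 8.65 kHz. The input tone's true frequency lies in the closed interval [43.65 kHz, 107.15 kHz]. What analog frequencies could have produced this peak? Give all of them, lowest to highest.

Frequencies that alias to 8.65 kHz are k·fs ± 8.65 kHz for integer k ≥ 0.
k=0: 8.65 kHz.
k=1: 24.2 kHz, 41.5 kHz.
k=2: 57.05 kHz, 74.35 kHz.
k=3: 89.9 kHz, 107.2 kHz.
k=4: 122.75 kHz, 140.05 kHz.
Within [43.65 kHz, 107.15 kHz]: 57.05 kHz, 74.35 kHz, 89.9 kHz.

57.05 kHz, 74.35 kHz, 89.9 kHz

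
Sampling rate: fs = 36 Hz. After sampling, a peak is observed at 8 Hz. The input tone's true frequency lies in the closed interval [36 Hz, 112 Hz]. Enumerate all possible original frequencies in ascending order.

44 Hz, 64 Hz, 80 Hz, 100 Hz

Frequencies that alias to 8 Hz are k·fs ± 8 Hz for integer k ≥ 0.
k=0: 8 Hz.
k=1: 28 Hz, 44 Hz.
k=2: 64 Hz, 80 Hz.
k=3: 100 Hz, 116 Hz.
k=4: 136 Hz, 152 Hz.
Within [36 Hz, 112 Hz]: 44 Hz, 64 Hz, 80 Hz, 100 Hz.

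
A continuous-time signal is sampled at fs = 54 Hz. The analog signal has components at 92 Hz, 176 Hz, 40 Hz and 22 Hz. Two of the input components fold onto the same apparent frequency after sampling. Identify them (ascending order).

40 Hz, 176 Hz

fs/2 = 27 Hz.
92 Hz mod fs = 38 Hz.
38 Hz > fs/2 = 27 Hz, folds to fs − 38 Hz = 16 Hz.
176 Hz mod fs = 14 Hz.
14 Hz ≤ fs/2 = 27 Hz, appears at 14 Hz.
40 Hz > fs/2 = 27 Hz, folds to fs − 40 Hz = 14 Hz.
22 Hz ≤ fs/2 = 27 Hz, passes unchanged.
40 Hz and 176 Hz both map to 14 Hz.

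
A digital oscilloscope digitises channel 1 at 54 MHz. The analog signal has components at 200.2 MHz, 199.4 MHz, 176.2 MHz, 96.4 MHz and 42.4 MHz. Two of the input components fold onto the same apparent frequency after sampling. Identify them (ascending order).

fs/2 = 27 MHz.
200.2 MHz mod fs = 38.2 MHz.
38.2 MHz > fs/2 = 27 MHz, folds to fs − 38.2 MHz = 15.8 MHz.
199.4 MHz mod fs = 37.4 MHz.
37.4 MHz > fs/2 = 27 MHz, folds to fs − 37.4 MHz = 16.6 MHz.
176.2 MHz mod fs = 14.2 MHz.
14.2 MHz ≤ fs/2 = 27 MHz, appears at 14.2 MHz.
96.4 MHz mod fs = 42.4 MHz.
42.4 MHz > fs/2 = 27 MHz, folds to fs − 42.4 MHz = 11.6 MHz.
42.4 MHz > fs/2 = 27 MHz, folds to fs − 42.4 MHz = 11.6 MHz.
42.4 MHz and 96.4 MHz both map to 11.6 MHz.

42.4 MHz, 96.4 MHz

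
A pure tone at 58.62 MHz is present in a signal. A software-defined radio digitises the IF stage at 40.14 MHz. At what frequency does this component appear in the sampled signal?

18.48 MHz

58.62 MHz mod fs = 18.48 MHz.
18.48 MHz ≤ fs/2 = 20.07 MHz, appears at 18.48 MHz.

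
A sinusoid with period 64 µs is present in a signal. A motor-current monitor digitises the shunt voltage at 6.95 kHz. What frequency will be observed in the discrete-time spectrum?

T = 64 µs → f = 1/T = 15.625 kHz.
15.625 kHz mod fs = 1.725 kHz.
1.725 kHz ≤ fs/2 = 3.475 kHz, appears at 1.725 kHz.

1.725 kHz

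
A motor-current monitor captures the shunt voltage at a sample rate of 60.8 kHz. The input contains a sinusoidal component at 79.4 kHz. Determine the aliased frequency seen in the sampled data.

18.6 kHz

79.4 kHz mod fs = 18.6 kHz.
18.6 kHz ≤ fs/2 = 30.4 kHz, appears at 18.6 kHz.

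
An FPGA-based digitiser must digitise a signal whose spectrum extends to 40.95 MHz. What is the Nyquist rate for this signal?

81.9 MHz

Nyquist rate = 2 × 40.95 MHz = 81.9 MHz.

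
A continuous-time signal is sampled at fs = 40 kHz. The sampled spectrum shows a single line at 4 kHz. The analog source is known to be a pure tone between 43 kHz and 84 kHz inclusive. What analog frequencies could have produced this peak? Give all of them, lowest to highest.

44 kHz, 76 kHz, 84 kHz

Frequencies that alias to 4 kHz are k·fs ± 4 kHz for integer k ≥ 0.
k=0: 4 kHz.
k=1: 36 kHz, 44 kHz.
k=2: 76 kHz, 84 kHz.
k=3: 116 kHz, 124 kHz.
Within [43 kHz, 84 kHz]: 44 kHz, 76 kHz, 84 kHz.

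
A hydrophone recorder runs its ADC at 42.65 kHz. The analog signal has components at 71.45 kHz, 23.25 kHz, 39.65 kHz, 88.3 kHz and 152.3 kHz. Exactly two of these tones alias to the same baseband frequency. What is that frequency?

fs/2 = 21.325 kHz.
71.45 kHz mod fs = 28.8 kHz.
28.8 kHz > fs/2 = 21.325 kHz, folds to fs − 28.8 kHz = 13.85 kHz.
23.25 kHz > fs/2 = 21.325 kHz, folds to fs − 23.25 kHz = 19.4 kHz.
39.65 kHz > fs/2 = 21.325 kHz, folds to fs − 39.65 kHz = 3 kHz.
88.3 kHz mod fs = 3 kHz.
3 kHz ≤ fs/2 = 21.325 kHz, appears at 3 kHz.
152.3 kHz mod fs = 24.35 kHz.
24.35 kHz > fs/2 = 21.325 kHz, folds to fs − 24.35 kHz = 18.3 kHz.
39.65 kHz and 88.3 kHz both map to 3 kHz.

3 kHz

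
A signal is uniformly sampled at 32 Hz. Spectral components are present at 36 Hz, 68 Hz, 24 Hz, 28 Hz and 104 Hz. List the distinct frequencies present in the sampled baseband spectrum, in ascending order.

4 Hz, 8 Hz

fs/2 = 16 Hz.
36 Hz mod fs = 4 Hz.
4 Hz ≤ fs/2 = 16 Hz, appears at 4 Hz.
68 Hz mod fs = 4 Hz.
4 Hz ≤ fs/2 = 16 Hz, appears at 4 Hz.
24 Hz > fs/2 = 16 Hz, folds to fs − 24 Hz = 8 Hz.
28 Hz > fs/2 = 16 Hz, folds to fs − 28 Hz = 4 Hz.
104 Hz mod fs = 8 Hz.
8 Hz ≤ fs/2 = 16 Hz, appears at 8 Hz.
Distinct values: {4 Hz, 8 Hz}.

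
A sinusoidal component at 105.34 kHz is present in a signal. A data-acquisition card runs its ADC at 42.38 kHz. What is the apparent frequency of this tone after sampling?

20.58 kHz

105.34 kHz mod fs = 20.58 kHz.
20.58 kHz ≤ fs/2 = 21.19 kHz, appears at 20.58 kHz.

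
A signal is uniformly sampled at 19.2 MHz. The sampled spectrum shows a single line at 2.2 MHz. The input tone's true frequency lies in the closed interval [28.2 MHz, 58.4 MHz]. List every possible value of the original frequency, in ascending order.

Frequencies that alias to 2.2 MHz are k·fs ± 2.2 MHz for integer k ≥ 0.
k=0: 2.2 MHz.
k=1: 17 MHz, 21.4 MHz.
k=2: 36.2 MHz, 40.6 MHz.
k=3: 55.4 MHz, 59.8 MHz.
k=4: 74.6 MHz, 79 MHz.
Within [28.2 MHz, 58.4 MHz]: 36.2 MHz, 40.6 MHz, 55.4 MHz.

36.2 MHz, 40.6 MHz, 55.4 MHz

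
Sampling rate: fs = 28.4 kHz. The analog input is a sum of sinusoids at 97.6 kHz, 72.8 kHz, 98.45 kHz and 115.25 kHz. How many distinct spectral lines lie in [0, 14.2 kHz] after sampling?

3

fs/2 = 14.2 kHz.
97.6 kHz mod fs = 12.4 kHz.
12.4 kHz ≤ fs/2 = 14.2 kHz, appears at 12.4 kHz.
72.8 kHz mod fs = 16 kHz.
16 kHz > fs/2 = 14.2 kHz, folds to fs − 16 kHz = 12.4 kHz.
98.45 kHz mod fs = 13.25 kHz.
13.25 kHz ≤ fs/2 = 14.2 kHz, appears at 13.25 kHz.
115.25 kHz mod fs = 1.65 kHz.
1.65 kHz ≤ fs/2 = 14.2 kHz, appears at 1.65 kHz.
Distinct values: {1.65 kHz, 12.4 kHz, 13.25 kHz} → 3.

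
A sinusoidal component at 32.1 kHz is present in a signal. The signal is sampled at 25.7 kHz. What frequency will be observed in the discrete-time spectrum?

32.1 kHz mod fs = 6.4 kHz.
6.4 kHz ≤ fs/2 = 12.85 kHz, appears at 6.4 kHz.

6.4 kHz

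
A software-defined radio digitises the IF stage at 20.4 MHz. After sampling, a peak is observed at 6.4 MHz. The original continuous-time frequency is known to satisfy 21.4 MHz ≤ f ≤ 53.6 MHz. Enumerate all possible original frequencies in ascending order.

Frequencies that alias to 6.4 MHz are k·fs ± 6.4 MHz for integer k ≥ 0.
k=0: 6.4 MHz.
k=1: 14 MHz, 26.8 MHz.
k=2: 34.4 MHz, 47.2 MHz.
k=3: 54.8 MHz, 67.6 MHz.
Within [21.4 MHz, 53.6 MHz]: 26.8 MHz, 34.4 MHz, 47.2 MHz.

26.8 MHz, 34.4 MHz, 47.2 MHz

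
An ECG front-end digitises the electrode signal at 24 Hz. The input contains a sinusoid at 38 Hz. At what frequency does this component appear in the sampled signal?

38 Hz mod fs = 14 Hz.
14 Hz > fs/2 = 12 Hz, folds to fs − 14 Hz = 10 Hz.

10 Hz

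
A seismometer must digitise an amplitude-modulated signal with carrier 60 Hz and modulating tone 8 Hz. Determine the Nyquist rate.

AM sidebands sit at fc ± fm = 52 Hz and 68 Hz.
Highest-frequency component: 68 Hz.
Nyquist rate = 2 × 68 Hz = 136 Hz.

136 Hz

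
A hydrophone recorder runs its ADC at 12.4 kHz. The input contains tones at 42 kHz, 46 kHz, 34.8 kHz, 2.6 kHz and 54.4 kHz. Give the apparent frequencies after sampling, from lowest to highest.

2.4 kHz, 2.6 kHz, 3.6 kHz, 4.8 kHz

fs/2 = 6.2 kHz.
42 kHz mod fs = 4.8 kHz.
4.8 kHz ≤ fs/2 = 6.2 kHz, appears at 4.8 kHz.
46 kHz mod fs = 8.8 kHz.
8.8 kHz > fs/2 = 6.2 kHz, folds to fs − 8.8 kHz = 3.6 kHz.
34.8 kHz mod fs = 10 kHz.
10 kHz > fs/2 = 6.2 kHz, folds to fs − 10 kHz = 2.4 kHz.
2.6 kHz ≤ fs/2 = 6.2 kHz, passes unchanged.
54.4 kHz mod fs = 4.8 kHz.
4.8 kHz ≤ fs/2 = 6.2 kHz, appears at 4.8 kHz.
Distinct values: {2.4 kHz, 2.6 kHz, 3.6 kHz, 4.8 kHz}.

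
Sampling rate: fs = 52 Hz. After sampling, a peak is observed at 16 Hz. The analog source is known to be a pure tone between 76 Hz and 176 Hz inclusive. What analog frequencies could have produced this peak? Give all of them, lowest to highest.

88 Hz, 120 Hz, 140 Hz, 172 Hz

Frequencies that alias to 16 Hz are k·fs ± 16 Hz for integer k ≥ 0.
k=0: 16 Hz.
k=1: 36 Hz, 68 Hz.
k=2: 88 Hz, 120 Hz.
k=3: 140 Hz, 172 Hz.
k=4: 192 Hz, 224 Hz.
Within [76 Hz, 176 Hz]: 88 Hz, 120 Hz, 140 Hz, 172 Hz.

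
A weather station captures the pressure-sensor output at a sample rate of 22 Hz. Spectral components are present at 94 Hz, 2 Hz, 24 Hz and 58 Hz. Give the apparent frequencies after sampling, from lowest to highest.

2 Hz, 6 Hz, 8 Hz

fs/2 = 11 Hz.
94 Hz mod fs = 6 Hz.
6 Hz ≤ fs/2 = 11 Hz, appears at 6 Hz.
2 Hz ≤ fs/2 = 11 Hz, passes unchanged.
24 Hz mod fs = 2 Hz.
2 Hz ≤ fs/2 = 11 Hz, appears at 2 Hz.
58 Hz mod fs = 14 Hz.
14 Hz > fs/2 = 11 Hz, folds to fs − 14 Hz = 8 Hz.
Distinct values: {2 Hz, 6 Hz, 8 Hz}.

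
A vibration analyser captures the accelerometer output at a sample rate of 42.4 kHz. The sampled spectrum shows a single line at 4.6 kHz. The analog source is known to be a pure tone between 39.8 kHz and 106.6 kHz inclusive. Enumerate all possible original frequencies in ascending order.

Frequencies that alias to 4.6 kHz are k·fs ± 4.6 kHz for integer k ≥ 0.
k=0: 4.6 kHz.
k=1: 37.8 kHz, 47 kHz.
k=2: 80.2 kHz, 89.4 kHz.
k=3: 122.6 kHz, 131.8 kHz.
Within [39.8 kHz, 106.6 kHz]: 47 kHz, 80.2 kHz, 89.4 kHz.

47 kHz, 80.2 kHz, 89.4 kHz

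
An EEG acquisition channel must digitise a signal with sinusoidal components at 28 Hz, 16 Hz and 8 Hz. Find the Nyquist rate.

Highest-frequency component: 28 Hz.
Nyquist rate = 2 × 28 Hz = 56 Hz.

56 Hz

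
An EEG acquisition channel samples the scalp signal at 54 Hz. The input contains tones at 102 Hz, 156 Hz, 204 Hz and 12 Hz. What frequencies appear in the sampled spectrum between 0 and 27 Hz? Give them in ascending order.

fs/2 = 27 Hz.
102 Hz mod fs = 48 Hz.
48 Hz > fs/2 = 27 Hz, folds to fs − 48 Hz = 6 Hz.
156 Hz mod fs = 48 Hz.
48 Hz > fs/2 = 27 Hz, folds to fs − 48 Hz = 6 Hz.
204 Hz mod fs = 42 Hz.
42 Hz > fs/2 = 27 Hz, folds to fs − 42 Hz = 12 Hz.
12 Hz ≤ fs/2 = 27 Hz, passes unchanged.
Distinct values: {6 Hz, 12 Hz}.

6 Hz, 12 Hz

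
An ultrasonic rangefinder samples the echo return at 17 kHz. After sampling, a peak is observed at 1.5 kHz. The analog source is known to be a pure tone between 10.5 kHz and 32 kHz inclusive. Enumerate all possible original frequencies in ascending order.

15.5 kHz, 18.5 kHz

Frequencies that alias to 1.5 kHz are k·fs ± 1.5 kHz for integer k ≥ 0.
k=0: 1.5 kHz.
k=1: 15.5 kHz, 18.5 kHz.
k=2: 32.5 kHz, 35.5 kHz.
Within [10.5 kHz, 32 kHz]: 15.5 kHz, 18.5 kHz.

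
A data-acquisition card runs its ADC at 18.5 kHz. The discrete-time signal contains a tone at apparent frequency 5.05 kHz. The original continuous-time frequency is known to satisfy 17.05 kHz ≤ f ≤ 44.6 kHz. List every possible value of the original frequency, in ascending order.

Frequencies that alias to 5.05 kHz are k·fs ± 5.05 kHz for integer k ≥ 0.
k=0: 5.05 kHz.
k=1: 13.45 kHz, 23.55 kHz.
k=2: 31.95 kHz, 42.05 kHz.
k=3: 50.45 kHz, 60.55 kHz.
Within [17.05 kHz, 44.6 kHz]: 23.55 kHz, 31.95 kHz, 42.05 kHz.

23.55 kHz, 31.95 kHz, 42.05 kHz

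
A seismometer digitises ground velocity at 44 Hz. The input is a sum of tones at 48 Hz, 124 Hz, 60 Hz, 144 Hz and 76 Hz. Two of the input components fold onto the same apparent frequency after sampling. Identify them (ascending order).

76 Hz, 144 Hz

fs/2 = 22 Hz.
48 Hz mod fs = 4 Hz.
4 Hz ≤ fs/2 = 22 Hz, appears at 4 Hz.
124 Hz mod fs = 36 Hz.
36 Hz > fs/2 = 22 Hz, folds to fs − 36 Hz = 8 Hz.
60 Hz mod fs = 16 Hz.
16 Hz ≤ fs/2 = 22 Hz, appears at 16 Hz.
144 Hz mod fs = 12 Hz.
12 Hz ≤ fs/2 = 22 Hz, appears at 12 Hz.
76 Hz mod fs = 32 Hz.
32 Hz > fs/2 = 22 Hz, folds to fs − 32 Hz = 12 Hz.
76 Hz and 144 Hz both map to 12 Hz.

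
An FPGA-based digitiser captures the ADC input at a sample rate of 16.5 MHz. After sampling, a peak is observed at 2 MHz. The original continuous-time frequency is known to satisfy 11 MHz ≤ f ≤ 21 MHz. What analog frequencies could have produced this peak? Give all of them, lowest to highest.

Frequencies that alias to 2 MHz are k·fs ± 2 MHz for integer k ≥ 0.
k=0: 2 MHz.
k=1: 14.5 MHz, 18.5 MHz.
k=2: 31 MHz, 35 MHz.
Within [11 MHz, 21 MHz]: 14.5 MHz, 18.5 MHz.

14.5 MHz, 18.5 MHz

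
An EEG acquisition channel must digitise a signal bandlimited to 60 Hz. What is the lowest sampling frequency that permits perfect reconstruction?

120 Hz

Nyquist rate = 2 × 60 Hz = 120 Hz.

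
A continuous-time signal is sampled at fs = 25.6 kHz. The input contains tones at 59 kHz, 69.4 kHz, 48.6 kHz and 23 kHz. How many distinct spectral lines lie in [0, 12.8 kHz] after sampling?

3

fs/2 = 12.8 kHz.
59 kHz mod fs = 7.8 kHz.
7.8 kHz ≤ fs/2 = 12.8 kHz, appears at 7.8 kHz.
69.4 kHz mod fs = 18.2 kHz.
18.2 kHz > fs/2 = 12.8 kHz, folds to fs − 18.2 kHz = 7.4 kHz.
48.6 kHz mod fs = 23 kHz.
23 kHz > fs/2 = 12.8 kHz, folds to fs − 23 kHz = 2.6 kHz.
23 kHz > fs/2 = 12.8 kHz, folds to fs − 23 kHz = 2.6 kHz.
Distinct values: {2.6 kHz, 7.4 kHz, 7.8 kHz} → 3.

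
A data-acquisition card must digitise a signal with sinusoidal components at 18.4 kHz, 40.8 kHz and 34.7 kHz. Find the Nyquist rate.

81.6 kHz

Highest-frequency component: 40.8 kHz.
Nyquist rate = 2 × 40.8 kHz = 81.6 kHz.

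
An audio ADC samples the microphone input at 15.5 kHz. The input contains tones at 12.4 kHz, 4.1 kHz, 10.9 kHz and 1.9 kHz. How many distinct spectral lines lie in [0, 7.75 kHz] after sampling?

fs/2 = 7.75 kHz.
12.4 kHz > fs/2 = 7.75 kHz, folds to fs − 12.4 kHz = 3.1 kHz.
4.1 kHz ≤ fs/2 = 7.75 kHz, passes unchanged.
10.9 kHz > fs/2 = 7.75 kHz, folds to fs − 10.9 kHz = 4.6 kHz.
1.9 kHz ≤ fs/2 = 7.75 kHz, passes unchanged.
Distinct values: {1.9 kHz, 3.1 kHz, 4.1 kHz, 4.6 kHz} → 4.

4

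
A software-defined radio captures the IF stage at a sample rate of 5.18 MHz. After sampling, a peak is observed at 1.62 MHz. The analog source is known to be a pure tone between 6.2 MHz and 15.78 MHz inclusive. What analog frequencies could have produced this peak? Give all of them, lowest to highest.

6.8 MHz, 8.74 MHz, 11.98 MHz, 13.92 MHz

Frequencies that alias to 1.62 MHz are k·fs ± 1.62 MHz for integer k ≥ 0.
k=0: 1.62 MHz.
k=1: 3.56 MHz, 6.8 MHz.
k=2: 8.74 MHz, 11.98 MHz.
k=3: 13.92 MHz, 17.16 MHz.
k=4: 19.1 MHz, 22.34 MHz.
Within [6.2 MHz, 15.78 MHz]: 6.8 MHz, 8.74 MHz, 11.98 MHz, 13.92 MHz.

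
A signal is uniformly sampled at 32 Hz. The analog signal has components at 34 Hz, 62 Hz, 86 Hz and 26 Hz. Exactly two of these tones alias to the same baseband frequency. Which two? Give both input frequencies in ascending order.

34 Hz, 62 Hz

fs/2 = 16 Hz.
34 Hz mod fs = 2 Hz.
2 Hz ≤ fs/2 = 16 Hz, appears at 2 Hz.
62 Hz mod fs = 30 Hz.
30 Hz > fs/2 = 16 Hz, folds to fs − 30 Hz = 2 Hz.
86 Hz mod fs = 22 Hz.
22 Hz > fs/2 = 16 Hz, folds to fs − 22 Hz = 10 Hz.
26 Hz > fs/2 = 16 Hz, folds to fs − 26 Hz = 6 Hz.
34 Hz and 62 Hz both map to 2 Hz.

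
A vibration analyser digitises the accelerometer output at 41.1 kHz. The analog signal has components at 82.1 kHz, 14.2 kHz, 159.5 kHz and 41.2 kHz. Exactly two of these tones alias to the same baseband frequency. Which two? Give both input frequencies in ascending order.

fs/2 = 20.55 kHz.
82.1 kHz mod fs = 41 kHz.
41 kHz > fs/2 = 20.55 kHz, folds to fs − 41 kHz = 0.1 kHz.
14.2 kHz ≤ fs/2 = 20.55 kHz, passes unchanged.
159.5 kHz mod fs = 36.2 kHz.
36.2 kHz > fs/2 = 20.55 kHz, folds to fs − 36.2 kHz = 4.9 kHz.
41.2 kHz mod fs = 0.1 kHz.
0.1 kHz ≤ fs/2 = 20.55 kHz, appears at 0.1 kHz.
41.2 kHz and 82.1 kHz both map to 0.1 kHz.

41.2 kHz, 82.1 kHz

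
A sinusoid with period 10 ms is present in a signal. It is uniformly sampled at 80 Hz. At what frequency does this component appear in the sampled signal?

20 Hz

T = 10 ms → f = 1/T = 100 Hz.
100 Hz mod fs = 20 Hz.
20 Hz ≤ fs/2 = 40 Hz, appears at 20 Hz.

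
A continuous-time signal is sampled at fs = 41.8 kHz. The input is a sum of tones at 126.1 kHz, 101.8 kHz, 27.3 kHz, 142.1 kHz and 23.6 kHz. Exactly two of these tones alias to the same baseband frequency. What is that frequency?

fs/2 = 20.9 kHz.
126.1 kHz mod fs = 0.7 kHz.
0.7 kHz ≤ fs/2 = 20.9 kHz, appears at 0.7 kHz.
101.8 kHz mod fs = 18.2 kHz.
18.2 kHz ≤ fs/2 = 20.9 kHz, appears at 18.2 kHz.
27.3 kHz > fs/2 = 20.9 kHz, folds to fs − 27.3 kHz = 14.5 kHz.
142.1 kHz mod fs = 16.7 kHz.
16.7 kHz ≤ fs/2 = 20.9 kHz, appears at 16.7 kHz.
23.6 kHz > fs/2 = 20.9 kHz, folds to fs − 23.6 kHz = 18.2 kHz.
23.6 kHz and 101.8 kHz both map to 18.2 kHz.

18.2 kHz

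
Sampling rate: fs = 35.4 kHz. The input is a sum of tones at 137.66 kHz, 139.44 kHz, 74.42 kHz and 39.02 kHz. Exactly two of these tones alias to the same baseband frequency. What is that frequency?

fs/2 = 17.7 kHz.
137.66 kHz mod fs = 31.46 kHz.
31.46 kHz > fs/2 = 17.7 kHz, folds to fs − 31.46 kHz = 3.94 kHz.
139.44 kHz mod fs = 33.24 kHz.
33.24 kHz > fs/2 = 17.7 kHz, folds to fs − 33.24 kHz = 2.16 kHz.
74.42 kHz mod fs = 3.62 kHz.
3.62 kHz ≤ fs/2 = 17.7 kHz, appears at 3.62 kHz.
39.02 kHz mod fs = 3.62 kHz.
3.62 kHz ≤ fs/2 = 17.7 kHz, appears at 3.62 kHz.
39.02 kHz and 74.42 kHz both map to 3.62 kHz.

3.62 kHz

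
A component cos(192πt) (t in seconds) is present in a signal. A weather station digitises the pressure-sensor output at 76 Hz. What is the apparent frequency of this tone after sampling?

20 Hz

ω = 192π rad/s → f = ω/(2π) = 96 Hz.
96 Hz mod fs = 20 Hz.
20 Hz ≤ fs/2 = 38 Hz, appears at 20 Hz.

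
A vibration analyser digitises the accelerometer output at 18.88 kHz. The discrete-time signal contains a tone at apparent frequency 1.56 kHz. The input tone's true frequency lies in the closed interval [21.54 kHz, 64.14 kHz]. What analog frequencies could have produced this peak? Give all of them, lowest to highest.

Frequencies that alias to 1.56 kHz are k·fs ± 1.56 kHz for integer k ≥ 0.
k=0: 1.56 kHz.
k=1: 17.32 kHz, 20.44 kHz.
k=2: 36.2 kHz, 39.32 kHz.
k=3: 55.08 kHz, 58.2 kHz.
k=4: 73.96 kHz, 77.08 kHz.
Within [21.54 kHz, 64.14 kHz]: 36.2 kHz, 39.32 kHz, 55.08 kHz, 58.2 kHz.

36.2 kHz, 39.32 kHz, 55.08 kHz, 58.2 kHz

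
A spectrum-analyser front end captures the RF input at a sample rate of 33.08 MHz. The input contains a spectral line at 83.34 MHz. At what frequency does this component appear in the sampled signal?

83.34 MHz mod fs = 17.18 MHz.
17.18 MHz > fs/2 = 16.54 MHz, folds to fs − 17.18 MHz = 15.9 MHz.

15.9 MHz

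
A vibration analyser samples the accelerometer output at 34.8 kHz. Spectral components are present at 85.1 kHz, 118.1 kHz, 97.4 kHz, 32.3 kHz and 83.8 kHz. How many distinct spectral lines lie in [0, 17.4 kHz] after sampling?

fs/2 = 17.4 kHz.
85.1 kHz mod fs = 15.5 kHz.
15.5 kHz ≤ fs/2 = 17.4 kHz, appears at 15.5 kHz.
118.1 kHz mod fs = 13.7 kHz.
13.7 kHz ≤ fs/2 = 17.4 kHz, appears at 13.7 kHz.
97.4 kHz mod fs = 27.8 kHz.
27.8 kHz > fs/2 = 17.4 kHz, folds to fs − 27.8 kHz = 7 kHz.
32.3 kHz > fs/2 = 17.4 kHz, folds to fs − 32.3 kHz = 2.5 kHz.
83.8 kHz mod fs = 14.2 kHz.
14.2 kHz ≤ fs/2 = 17.4 kHz, appears at 14.2 kHz.
Distinct values: {2.5 kHz, 7 kHz, 13.7 kHz, 14.2 kHz, 15.5 kHz} → 5.

5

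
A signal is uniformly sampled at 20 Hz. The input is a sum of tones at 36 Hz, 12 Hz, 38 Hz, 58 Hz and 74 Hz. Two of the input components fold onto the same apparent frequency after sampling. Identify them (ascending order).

fs/2 = 10 Hz.
36 Hz mod fs = 16 Hz.
16 Hz > fs/2 = 10 Hz, folds to fs − 16 Hz = 4 Hz.
12 Hz > fs/2 = 10 Hz, folds to fs − 12 Hz = 8 Hz.
38 Hz mod fs = 18 Hz.
18 Hz > fs/2 = 10 Hz, folds to fs − 18 Hz = 2 Hz.
58 Hz mod fs = 18 Hz.
18 Hz > fs/2 = 10 Hz, folds to fs − 18 Hz = 2 Hz.
74 Hz mod fs = 14 Hz.
14 Hz > fs/2 = 10 Hz, folds to fs − 14 Hz = 6 Hz.
38 Hz and 58 Hz both map to 2 Hz.

38 Hz, 58 Hz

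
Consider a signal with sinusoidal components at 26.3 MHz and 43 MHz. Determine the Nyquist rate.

Highest-frequency component: 43 MHz.
Nyquist rate = 2 × 43 MHz = 86 MHz.

86 MHz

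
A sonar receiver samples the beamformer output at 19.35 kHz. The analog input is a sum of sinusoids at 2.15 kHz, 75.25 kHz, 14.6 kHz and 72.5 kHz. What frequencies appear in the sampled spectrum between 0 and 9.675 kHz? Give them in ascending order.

2.15 kHz, 4.75 kHz, 4.9 kHz

fs/2 = 9.675 kHz.
2.15 kHz ≤ fs/2 = 9.675 kHz, passes unchanged.
75.25 kHz mod fs = 17.2 kHz.
17.2 kHz > fs/2 = 9.675 kHz, folds to fs − 17.2 kHz = 2.15 kHz.
14.6 kHz > fs/2 = 9.675 kHz, folds to fs − 14.6 kHz = 4.75 kHz.
72.5 kHz mod fs = 14.45 kHz.
14.45 kHz > fs/2 = 9.675 kHz, folds to fs − 14.45 kHz = 4.9 kHz.
Distinct values: {2.15 kHz, 4.75 kHz, 4.9 kHz}.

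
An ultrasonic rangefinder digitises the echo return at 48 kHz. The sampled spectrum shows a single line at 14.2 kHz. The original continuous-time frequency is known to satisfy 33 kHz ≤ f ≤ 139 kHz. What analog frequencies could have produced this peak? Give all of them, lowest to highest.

33.8 kHz, 62.2 kHz, 81.8 kHz, 110.2 kHz, 129.8 kHz

Frequencies that alias to 14.2 kHz are k·fs ± 14.2 kHz for integer k ≥ 0.
k=0: 14.2 kHz.
k=1: 33.8 kHz, 62.2 kHz.
k=2: 81.8 kHz, 110.2 kHz.
k=3: 129.8 kHz, 158.2 kHz.
k=4: 177.8 kHz, 206.2 kHz.
Within [33 kHz, 139 kHz]: 33.8 kHz, 62.2 kHz, 81.8 kHz, 110.2 kHz, 129.8 kHz.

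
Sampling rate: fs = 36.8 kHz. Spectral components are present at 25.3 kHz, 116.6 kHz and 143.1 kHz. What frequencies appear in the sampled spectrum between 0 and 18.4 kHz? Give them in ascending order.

fs/2 = 18.4 kHz.
25.3 kHz > fs/2 = 18.4 kHz, folds to fs − 25.3 kHz = 11.5 kHz.
116.6 kHz mod fs = 6.2 kHz.
6.2 kHz ≤ fs/2 = 18.4 kHz, appears at 6.2 kHz.
143.1 kHz mod fs = 32.7 kHz.
32.7 kHz > fs/2 = 18.4 kHz, folds to fs − 32.7 kHz = 4.1 kHz.
Distinct values: {4.1 kHz, 6.2 kHz, 11.5 kHz}.

4.1 kHz, 6.2 kHz, 11.5 kHz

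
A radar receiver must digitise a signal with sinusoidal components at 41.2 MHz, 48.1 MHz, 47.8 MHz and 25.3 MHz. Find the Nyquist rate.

96.2 MHz

Highest-frequency component: 48.1 MHz.
Nyquist rate = 2 × 48.1 MHz = 96.2 MHz.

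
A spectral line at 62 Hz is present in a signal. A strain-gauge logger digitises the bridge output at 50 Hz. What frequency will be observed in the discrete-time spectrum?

12 Hz

62 Hz mod fs = 12 Hz.
12 Hz ≤ fs/2 = 25 Hz, appears at 12 Hz.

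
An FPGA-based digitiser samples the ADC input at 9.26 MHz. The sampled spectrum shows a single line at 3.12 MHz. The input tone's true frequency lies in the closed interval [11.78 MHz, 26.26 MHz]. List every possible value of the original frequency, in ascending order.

Frequencies that alias to 3.12 MHz are k·fs ± 3.12 MHz for integer k ≥ 0.
k=0: 3.12 MHz.
k=1: 6.14 MHz, 12.38 MHz.
k=2: 15.4 MHz, 21.64 MHz.
k=3: 24.66 MHz, 30.9 MHz.
k=4: 33.92 MHz, 40.16 MHz.
Within [11.78 MHz, 26.26 MHz]: 12.38 MHz, 15.4 MHz, 21.64 MHz, 24.66 MHz.

12.38 MHz, 15.4 MHz, 21.64 MHz, 24.66 MHz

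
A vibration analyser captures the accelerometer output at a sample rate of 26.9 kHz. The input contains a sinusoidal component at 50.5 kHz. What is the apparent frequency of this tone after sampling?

50.5 kHz mod fs = 23.6 kHz.
23.6 kHz > fs/2 = 13.45 kHz, folds to fs − 23.6 kHz = 3.3 kHz.

3.3 kHz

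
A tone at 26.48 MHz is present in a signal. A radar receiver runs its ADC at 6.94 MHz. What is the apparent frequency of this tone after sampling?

26.48 MHz mod fs = 5.66 MHz.
5.66 MHz > fs/2 = 3.47 MHz, folds to fs − 5.66 MHz = 1.28 MHz.

1.28 MHz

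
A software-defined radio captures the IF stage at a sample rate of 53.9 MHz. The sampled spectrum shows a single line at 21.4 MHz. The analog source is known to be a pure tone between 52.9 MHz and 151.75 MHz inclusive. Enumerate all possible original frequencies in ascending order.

75.3 MHz, 86.4 MHz, 129.2 MHz, 140.3 MHz

Frequencies that alias to 21.4 MHz are k·fs ± 21.4 MHz for integer k ≥ 0.
k=0: 21.4 MHz.
k=1: 32.5 MHz, 75.3 MHz.
k=2: 86.4 MHz, 129.2 MHz.
k=3: 140.3 MHz, 183.1 MHz.
k=4: 194.2 MHz, 237 MHz.
Within [52.9 MHz, 151.75 MHz]: 75.3 MHz, 86.4 MHz, 129.2 MHz, 140.3 MHz.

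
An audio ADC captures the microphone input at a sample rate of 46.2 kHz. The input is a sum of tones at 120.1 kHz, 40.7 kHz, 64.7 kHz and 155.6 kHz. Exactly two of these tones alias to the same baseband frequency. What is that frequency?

18.5 kHz

fs/2 = 23.1 kHz.
120.1 kHz mod fs = 27.7 kHz.
27.7 kHz > fs/2 = 23.1 kHz, folds to fs − 27.7 kHz = 18.5 kHz.
40.7 kHz > fs/2 = 23.1 kHz, folds to fs − 40.7 kHz = 5.5 kHz.
64.7 kHz mod fs = 18.5 kHz.
18.5 kHz ≤ fs/2 = 23.1 kHz, appears at 18.5 kHz.
155.6 kHz mod fs = 17 kHz.
17 kHz ≤ fs/2 = 23.1 kHz, appears at 17 kHz.
64.7 kHz and 120.1 kHz both map to 18.5 kHz.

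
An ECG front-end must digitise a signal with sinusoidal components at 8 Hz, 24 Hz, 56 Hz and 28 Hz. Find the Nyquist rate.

Highest-frequency component: 56 Hz.
Nyquist rate = 2 × 56 Hz = 112 Hz.

112 Hz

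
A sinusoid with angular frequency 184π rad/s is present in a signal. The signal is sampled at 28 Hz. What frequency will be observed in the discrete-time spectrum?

8 Hz

ω = 184π rad/s → f = ω/(2π) = 92 Hz.
92 Hz mod fs = 8 Hz.
8 Hz ≤ fs/2 = 14 Hz, appears at 8 Hz.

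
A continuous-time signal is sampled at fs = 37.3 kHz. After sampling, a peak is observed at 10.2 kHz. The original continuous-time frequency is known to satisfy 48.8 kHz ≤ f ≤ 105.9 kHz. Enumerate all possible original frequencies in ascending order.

Frequencies that alias to 10.2 kHz are k·fs ± 10.2 kHz for integer k ≥ 0.
k=0: 10.2 kHz.
k=1: 27.1 kHz, 47.5 kHz.
k=2: 64.4 kHz, 84.8 kHz.
k=3: 101.7 kHz, 122.1 kHz.
k=4: 139 kHz, 159.4 kHz.
Within [48.8 kHz, 105.9 kHz]: 64.4 kHz, 84.8 kHz, 101.7 kHz.

64.4 kHz, 84.8 kHz, 101.7 kHz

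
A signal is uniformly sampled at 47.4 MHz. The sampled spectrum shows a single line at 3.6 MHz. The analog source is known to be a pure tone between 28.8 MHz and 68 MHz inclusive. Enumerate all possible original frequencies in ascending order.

Frequencies that alias to 3.6 MHz are k·fs ± 3.6 MHz for integer k ≥ 0.
k=0: 3.6 MHz.
k=1: 43.8 MHz, 51 MHz.
k=2: 91.2 MHz, 98.4 MHz.
Within [28.8 MHz, 68 MHz]: 43.8 MHz, 51 MHz.

43.8 MHz, 51 MHz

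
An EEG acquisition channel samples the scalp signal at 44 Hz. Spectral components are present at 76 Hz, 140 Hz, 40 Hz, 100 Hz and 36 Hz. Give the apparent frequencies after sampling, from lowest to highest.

4 Hz, 8 Hz, 12 Hz

fs/2 = 22 Hz.
76 Hz mod fs = 32 Hz.
32 Hz > fs/2 = 22 Hz, folds to fs − 32 Hz = 12 Hz.
140 Hz mod fs = 8 Hz.
8 Hz ≤ fs/2 = 22 Hz, appears at 8 Hz.
40 Hz > fs/2 = 22 Hz, folds to fs − 40 Hz = 4 Hz.
100 Hz mod fs = 12 Hz.
12 Hz ≤ fs/2 = 22 Hz, appears at 12 Hz.
36 Hz > fs/2 = 22 Hz, folds to fs − 36 Hz = 8 Hz.
Distinct values: {4 Hz, 8 Hz, 12 Hz}.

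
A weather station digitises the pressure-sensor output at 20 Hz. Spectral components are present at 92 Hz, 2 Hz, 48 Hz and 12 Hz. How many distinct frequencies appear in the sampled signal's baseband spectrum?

fs/2 = 10 Hz.
92 Hz mod fs = 12 Hz.
12 Hz > fs/2 = 10 Hz, folds to fs − 12 Hz = 8 Hz.
2 Hz ≤ fs/2 = 10 Hz, passes unchanged.
48 Hz mod fs = 8 Hz.
8 Hz ≤ fs/2 = 10 Hz, appears at 8 Hz.
12 Hz > fs/2 = 10 Hz, folds to fs − 12 Hz = 8 Hz.
Distinct values: {2 Hz, 8 Hz} → 2.

2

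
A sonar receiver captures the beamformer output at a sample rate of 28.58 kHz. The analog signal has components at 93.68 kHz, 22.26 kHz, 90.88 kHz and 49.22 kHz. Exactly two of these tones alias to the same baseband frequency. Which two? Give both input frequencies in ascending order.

fs/2 = 14.29 kHz.
93.68 kHz mod fs = 7.94 kHz.
7.94 kHz ≤ fs/2 = 14.29 kHz, appears at 7.94 kHz.
22.26 kHz > fs/2 = 14.29 kHz, folds to fs − 22.26 kHz = 6.32 kHz.
90.88 kHz mod fs = 5.14 kHz.
5.14 kHz ≤ fs/2 = 14.29 kHz, appears at 5.14 kHz.
49.22 kHz mod fs = 20.64 kHz.
20.64 kHz > fs/2 = 14.29 kHz, folds to fs − 20.64 kHz = 7.94 kHz.
49.22 kHz and 93.68 kHz both map to 7.94 kHz.

49.22 kHz, 93.68 kHz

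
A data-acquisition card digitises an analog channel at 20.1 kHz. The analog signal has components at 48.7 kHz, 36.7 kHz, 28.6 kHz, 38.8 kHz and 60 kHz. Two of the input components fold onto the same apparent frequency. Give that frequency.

8.5 kHz

fs/2 = 10.05 kHz.
48.7 kHz mod fs = 8.5 kHz.
8.5 kHz ≤ fs/2 = 10.05 kHz, appears at 8.5 kHz.
36.7 kHz mod fs = 16.6 kHz.
16.6 kHz > fs/2 = 10.05 kHz, folds to fs − 16.6 kHz = 3.5 kHz.
28.6 kHz mod fs = 8.5 kHz.
8.5 kHz ≤ fs/2 = 10.05 kHz, appears at 8.5 kHz.
38.8 kHz mod fs = 18.7 kHz.
18.7 kHz > fs/2 = 10.05 kHz, folds to fs − 18.7 kHz = 1.4 kHz.
60 kHz mod fs = 19.8 kHz.
19.8 kHz > fs/2 = 10.05 kHz, folds to fs − 19.8 kHz = 0.3 kHz.
28.6 kHz and 48.7 kHz both map to 8.5 kHz.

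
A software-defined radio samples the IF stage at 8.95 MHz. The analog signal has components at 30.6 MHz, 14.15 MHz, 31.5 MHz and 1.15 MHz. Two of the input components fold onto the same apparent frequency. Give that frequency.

fs/2 = 4.475 MHz.
30.6 MHz mod fs = 3.75 MHz.
3.75 MHz ≤ fs/2 = 4.475 MHz, appears at 3.75 MHz.
14.15 MHz mod fs = 5.2 MHz.
5.2 MHz > fs/2 = 4.475 MHz, folds to fs − 5.2 MHz = 3.75 MHz.
31.5 MHz mod fs = 4.65 MHz.
4.65 MHz > fs/2 = 4.475 MHz, folds to fs − 4.65 MHz = 4.3 MHz.
1.15 MHz ≤ fs/2 = 4.475 MHz, passes unchanged.
14.15 MHz and 30.6 MHz both map to 3.75 MHz.

3.75 MHz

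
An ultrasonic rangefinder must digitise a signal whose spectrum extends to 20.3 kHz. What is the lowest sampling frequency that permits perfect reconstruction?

40.6 kHz

Nyquist rate = 2 × 20.3 kHz = 40.6 kHz.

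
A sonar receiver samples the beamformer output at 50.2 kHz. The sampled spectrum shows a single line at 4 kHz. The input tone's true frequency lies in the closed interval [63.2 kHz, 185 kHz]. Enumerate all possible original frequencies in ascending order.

Frequencies that alias to 4 kHz are k·fs ± 4 kHz for integer k ≥ 0.
k=0: 4 kHz.
k=1: 46.2 kHz, 54.2 kHz.
k=2: 96.4 kHz, 104.4 kHz.
k=3: 146.6 kHz, 154.6 kHz.
k=4: 196.8 kHz, 204.8 kHz.
Within [63.2 kHz, 185 kHz]: 96.4 kHz, 104.4 kHz, 146.6 kHz, 154.6 kHz.

96.4 kHz, 104.4 kHz, 146.6 kHz, 154.6 kHz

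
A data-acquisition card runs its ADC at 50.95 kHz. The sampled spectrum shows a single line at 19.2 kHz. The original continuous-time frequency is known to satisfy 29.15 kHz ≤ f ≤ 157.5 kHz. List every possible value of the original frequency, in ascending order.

31.75 kHz, 70.15 kHz, 82.7 kHz, 121.1 kHz, 133.65 kHz

Frequencies that alias to 19.2 kHz are k·fs ± 19.2 kHz for integer k ≥ 0.
k=0: 19.2 kHz.
k=1: 31.75 kHz, 70.15 kHz.
k=2: 82.7 kHz, 121.1 kHz.
k=3: 133.65 kHz, 172.05 kHz.
k=4: 184.6 kHz, 223 kHz.
Within [29.15 kHz, 157.5 kHz]: 31.75 kHz, 70.15 kHz, 82.7 kHz, 121.1 kHz, 133.65 kHz.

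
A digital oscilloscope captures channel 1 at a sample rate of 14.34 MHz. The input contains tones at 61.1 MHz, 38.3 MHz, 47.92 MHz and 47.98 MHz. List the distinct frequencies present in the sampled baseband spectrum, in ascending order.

3.74 MHz, 4.72 MHz, 4.9 MHz, 4.96 MHz

fs/2 = 7.17 MHz.
61.1 MHz mod fs = 3.74 MHz.
3.74 MHz ≤ fs/2 = 7.17 MHz, appears at 3.74 MHz.
38.3 MHz mod fs = 9.62 MHz.
9.62 MHz > fs/2 = 7.17 MHz, folds to fs − 9.62 MHz = 4.72 MHz.
47.92 MHz mod fs = 4.9 MHz.
4.9 MHz ≤ fs/2 = 7.17 MHz, appears at 4.9 MHz.
47.98 MHz mod fs = 4.96 MHz.
4.96 MHz ≤ fs/2 = 7.17 MHz, appears at 4.96 MHz.
Distinct values: {3.74 MHz, 4.72 MHz, 4.9 MHz, 4.96 MHz}.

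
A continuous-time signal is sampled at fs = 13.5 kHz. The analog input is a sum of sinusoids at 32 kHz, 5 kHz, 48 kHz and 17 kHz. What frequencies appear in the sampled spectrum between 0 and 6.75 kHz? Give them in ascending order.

fs/2 = 6.75 kHz.
32 kHz mod fs = 5 kHz.
5 kHz ≤ fs/2 = 6.75 kHz, appears at 5 kHz.
5 kHz ≤ fs/2 = 6.75 kHz, passes unchanged.
48 kHz mod fs = 7.5 kHz.
7.5 kHz > fs/2 = 6.75 kHz, folds to fs − 7.5 kHz = 6 kHz.
17 kHz mod fs = 3.5 kHz.
3.5 kHz ≤ fs/2 = 6.75 kHz, appears at 3.5 kHz.
Distinct values: {3.5 kHz, 5 kHz, 6 kHz}.

3.5 kHz, 5 kHz, 6 kHz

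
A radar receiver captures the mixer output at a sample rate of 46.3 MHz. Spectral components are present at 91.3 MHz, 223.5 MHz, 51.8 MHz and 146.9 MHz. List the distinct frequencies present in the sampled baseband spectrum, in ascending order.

fs/2 = 23.15 MHz.
91.3 MHz mod fs = 45 MHz.
45 MHz > fs/2 = 23.15 MHz, folds to fs − 45 MHz = 1.3 MHz.
223.5 MHz mod fs = 38.3 MHz.
38.3 MHz > fs/2 = 23.15 MHz, folds to fs − 38.3 MHz = 8 MHz.
51.8 MHz mod fs = 5.5 MHz.
5.5 MHz ≤ fs/2 = 23.15 MHz, appears at 5.5 MHz.
146.9 MHz mod fs = 8 MHz.
8 MHz ≤ fs/2 = 23.15 MHz, appears at 8 MHz.
Distinct values: {1.3 MHz, 5.5 MHz, 8 MHz}.

1.3 MHz, 5.5 MHz, 8 MHz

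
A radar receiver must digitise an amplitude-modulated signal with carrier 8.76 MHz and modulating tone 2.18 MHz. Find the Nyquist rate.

21.88 MHz

AM sidebands sit at fc ± fm = 6.58 MHz and 10.94 MHz.
Highest-frequency component: 10.94 MHz.
Nyquist rate = 2 × 10.94 MHz = 21.88 MHz.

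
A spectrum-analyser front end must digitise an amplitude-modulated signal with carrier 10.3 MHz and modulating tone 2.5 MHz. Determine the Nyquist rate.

25.6 MHz

AM sidebands sit at fc ± fm = 7.8 MHz and 12.8 MHz.
Highest-frequency component: 12.8 MHz.
Nyquist rate = 2 × 12.8 MHz = 25.6 MHz.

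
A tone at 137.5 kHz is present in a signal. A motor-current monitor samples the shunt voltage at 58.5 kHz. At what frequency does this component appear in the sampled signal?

137.5 kHz mod fs = 20.5 kHz.
20.5 kHz ≤ fs/2 = 29.25 kHz, appears at 20.5 kHz.

20.5 kHz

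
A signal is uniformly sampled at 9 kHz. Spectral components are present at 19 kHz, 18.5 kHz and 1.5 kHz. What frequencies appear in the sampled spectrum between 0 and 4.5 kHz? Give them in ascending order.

fs/2 = 4.5 kHz.
19 kHz mod fs = 1 kHz.
1 kHz ≤ fs/2 = 4.5 kHz, appears at 1 kHz.
18.5 kHz mod fs = 0.5 kHz.
0.5 kHz ≤ fs/2 = 4.5 kHz, appears at 0.5 kHz.
1.5 kHz ≤ fs/2 = 4.5 kHz, passes unchanged.
Distinct values: {0.5 kHz, 1 kHz, 1.5 kHz}.

0.5 kHz, 1 kHz, 1.5 kHz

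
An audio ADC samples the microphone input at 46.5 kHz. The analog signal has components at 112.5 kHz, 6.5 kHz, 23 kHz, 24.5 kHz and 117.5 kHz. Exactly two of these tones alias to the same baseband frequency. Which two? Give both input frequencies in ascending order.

24.5 kHz, 117.5 kHz

fs/2 = 23.25 kHz.
112.5 kHz mod fs = 19.5 kHz.
19.5 kHz ≤ fs/2 = 23.25 kHz, appears at 19.5 kHz.
6.5 kHz ≤ fs/2 = 23.25 kHz, passes unchanged.
23 kHz ≤ fs/2 = 23.25 kHz, passes unchanged.
24.5 kHz > fs/2 = 23.25 kHz, folds to fs − 24.5 kHz = 22 kHz.
117.5 kHz mod fs = 24.5 kHz.
24.5 kHz > fs/2 = 23.25 kHz, folds to fs − 24.5 kHz = 22 kHz.
24.5 kHz and 117.5 kHz both map to 22 kHz.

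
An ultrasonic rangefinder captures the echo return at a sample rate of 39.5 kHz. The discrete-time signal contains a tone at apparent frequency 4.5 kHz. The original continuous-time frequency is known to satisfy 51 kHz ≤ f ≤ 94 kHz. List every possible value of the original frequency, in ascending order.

74.5 kHz, 83.5 kHz

Frequencies that alias to 4.5 kHz are k·fs ± 4.5 kHz for integer k ≥ 0.
k=0: 4.5 kHz.
k=1: 35 kHz, 44 kHz.
k=2: 74.5 kHz, 83.5 kHz.
k=3: 114 kHz, 123 kHz.
Within [51 kHz, 94 kHz]: 74.5 kHz, 83.5 kHz.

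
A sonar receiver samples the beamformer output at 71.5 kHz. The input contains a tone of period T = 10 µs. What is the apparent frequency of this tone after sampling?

T = 10 µs → f = 1/T = 100 kHz.
100 kHz mod fs = 28.5 kHz.
28.5 kHz ≤ fs/2 = 35.75 kHz, appears at 28.5 kHz.

28.5 kHz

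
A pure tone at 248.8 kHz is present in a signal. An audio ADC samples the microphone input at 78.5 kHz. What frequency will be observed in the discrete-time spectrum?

13.3 kHz

248.8 kHz mod fs = 13.3 kHz.
13.3 kHz ≤ fs/2 = 39.25 kHz, appears at 13.3 kHz.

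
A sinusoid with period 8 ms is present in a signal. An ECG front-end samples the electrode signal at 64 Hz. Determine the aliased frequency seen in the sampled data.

3 Hz

T = 8 ms → f = 1/T = 125 Hz.
125 Hz mod fs = 61 Hz.
61 Hz > fs/2 = 32 Hz, folds to fs − 61 Hz = 3 Hz.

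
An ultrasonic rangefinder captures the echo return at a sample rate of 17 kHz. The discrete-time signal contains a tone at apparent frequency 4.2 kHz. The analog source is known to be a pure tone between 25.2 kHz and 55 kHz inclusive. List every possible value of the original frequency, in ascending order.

29.8 kHz, 38.2 kHz, 46.8 kHz

Frequencies that alias to 4.2 kHz are k·fs ± 4.2 kHz for integer k ≥ 0.
k=0: 4.2 kHz.
k=1: 12.8 kHz, 21.2 kHz.
k=2: 29.8 kHz, 38.2 kHz.
k=3: 46.8 kHz, 55.2 kHz.
k=4: 63.8 kHz, 72.2 kHz.
Within [25.2 kHz, 55 kHz]: 29.8 kHz, 38.2 kHz, 46.8 kHz.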